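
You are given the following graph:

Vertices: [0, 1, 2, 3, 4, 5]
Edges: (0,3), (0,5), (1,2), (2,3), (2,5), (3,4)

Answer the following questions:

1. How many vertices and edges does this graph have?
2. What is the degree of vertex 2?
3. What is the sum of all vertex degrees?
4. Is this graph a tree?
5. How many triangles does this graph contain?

Count: 6 vertices, 6 edges.
Vertex 2 has neighbors [1, 3, 5], degree = 3.
Handshaking lemma: 2 * 6 = 12.
A tree on 6 vertices has 5 edges. This graph has 6 edges (1 extra). Not a tree.
Number of triangles = 0.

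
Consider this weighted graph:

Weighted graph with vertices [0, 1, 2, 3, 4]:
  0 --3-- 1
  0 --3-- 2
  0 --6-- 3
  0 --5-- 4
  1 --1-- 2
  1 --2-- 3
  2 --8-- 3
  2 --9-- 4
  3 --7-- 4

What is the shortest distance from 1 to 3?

Using Dijkstra's algorithm from vertex 1:
Shortest path: 1 -> 3
Total weight: 2 = 2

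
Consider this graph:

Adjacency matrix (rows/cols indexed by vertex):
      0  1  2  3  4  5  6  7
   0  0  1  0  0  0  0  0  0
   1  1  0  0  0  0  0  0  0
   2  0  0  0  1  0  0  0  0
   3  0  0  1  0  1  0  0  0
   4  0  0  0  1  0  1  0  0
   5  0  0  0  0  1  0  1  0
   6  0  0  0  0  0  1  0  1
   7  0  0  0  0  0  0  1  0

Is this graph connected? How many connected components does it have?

Checking connectivity: the graph has 2 connected component(s).
Components: [[0, 1], [2, 3, 4, 5, 6, 7]]. The graph is NOT connected.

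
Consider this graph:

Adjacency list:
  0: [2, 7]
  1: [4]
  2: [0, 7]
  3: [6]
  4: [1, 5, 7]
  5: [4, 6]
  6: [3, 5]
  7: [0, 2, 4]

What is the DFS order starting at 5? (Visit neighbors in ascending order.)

DFS from vertex 5 (neighbors processed in ascending order):
Visit order: 5, 4, 1, 7, 0, 2, 6, 3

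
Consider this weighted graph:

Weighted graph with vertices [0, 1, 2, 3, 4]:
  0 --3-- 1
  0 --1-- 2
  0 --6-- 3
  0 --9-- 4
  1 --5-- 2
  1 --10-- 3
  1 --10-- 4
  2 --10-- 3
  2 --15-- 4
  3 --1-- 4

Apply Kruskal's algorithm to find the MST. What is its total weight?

Applying Kruskal's algorithm (sort edges by weight, add if no cycle):
  Add (0,2) w=1
  Add (3,4) w=1
  Add (0,1) w=3
  Skip (1,2) w=5 (creates cycle)
  Add (0,3) w=6
  Skip (0,4) w=9 (creates cycle)
  Skip (1,3) w=10 (creates cycle)
  Skip (1,4) w=10 (creates cycle)
  Skip (2,3) w=10 (creates cycle)
  Skip (2,4) w=15 (creates cycle)
MST weight = 11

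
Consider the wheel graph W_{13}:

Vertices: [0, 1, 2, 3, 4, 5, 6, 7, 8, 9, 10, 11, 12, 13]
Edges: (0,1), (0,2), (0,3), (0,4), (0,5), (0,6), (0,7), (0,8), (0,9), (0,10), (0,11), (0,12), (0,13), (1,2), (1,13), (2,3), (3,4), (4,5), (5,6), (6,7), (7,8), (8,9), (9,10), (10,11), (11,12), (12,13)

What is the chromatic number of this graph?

W_{13} = C_{13} plus a hub adjacent to every cycle vertex.
The outer cycle needs 3 colors (odd cycle); the hub is adjacent to all of them so needs a fresh color.
Chromatic number = 3 + 1 = 4.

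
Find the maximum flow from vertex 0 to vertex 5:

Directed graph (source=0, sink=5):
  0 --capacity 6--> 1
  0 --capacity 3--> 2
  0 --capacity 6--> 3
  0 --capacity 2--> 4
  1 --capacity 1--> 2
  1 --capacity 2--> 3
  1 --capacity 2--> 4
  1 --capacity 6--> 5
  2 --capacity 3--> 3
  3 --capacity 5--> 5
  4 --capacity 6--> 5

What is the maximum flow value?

Computing max flow:
  Flow on (0->1): 6/6
  Flow on (0->3): 5/6
  Flow on (0->4): 2/2
  Flow on (1->5): 6/6
  Flow on (3->5): 5/5
  Flow on (4->5): 2/6
Maximum flow = 13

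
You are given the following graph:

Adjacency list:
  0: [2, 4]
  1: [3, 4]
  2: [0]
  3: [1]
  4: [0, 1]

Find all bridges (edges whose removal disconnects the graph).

A bridge is an edge whose removal increases the number of connected components.
Bridges found: (0,2), (0,4), (1,3), (1,4)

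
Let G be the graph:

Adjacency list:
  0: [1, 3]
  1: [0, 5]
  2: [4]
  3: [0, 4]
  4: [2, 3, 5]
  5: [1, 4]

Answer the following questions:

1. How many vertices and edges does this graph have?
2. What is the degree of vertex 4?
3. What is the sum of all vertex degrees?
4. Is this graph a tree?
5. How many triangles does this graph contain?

Count: 6 vertices, 6 edges.
Vertex 4 has neighbors [2, 3, 5], degree = 3.
Handshaking lemma: 2 * 6 = 12.
A tree on 6 vertices has 5 edges. This graph has 6 edges (1 extra). Not a tree.
Number of triangles = 0.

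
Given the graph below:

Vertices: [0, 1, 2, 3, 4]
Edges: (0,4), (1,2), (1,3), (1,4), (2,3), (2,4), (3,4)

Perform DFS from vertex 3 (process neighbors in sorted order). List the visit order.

DFS from vertex 3 (neighbors processed in ascending order):
Visit order: 3, 1, 2, 4, 0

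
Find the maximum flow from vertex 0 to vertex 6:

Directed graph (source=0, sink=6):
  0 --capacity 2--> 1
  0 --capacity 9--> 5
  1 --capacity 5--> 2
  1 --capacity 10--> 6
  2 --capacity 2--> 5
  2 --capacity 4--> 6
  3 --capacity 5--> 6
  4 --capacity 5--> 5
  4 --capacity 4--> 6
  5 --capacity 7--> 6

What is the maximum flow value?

Computing max flow:
  Flow on (0->1): 2/2
  Flow on (0->5): 7/9
  Flow on (1->6): 2/10
  Flow on (5->6): 7/7
Maximum flow = 9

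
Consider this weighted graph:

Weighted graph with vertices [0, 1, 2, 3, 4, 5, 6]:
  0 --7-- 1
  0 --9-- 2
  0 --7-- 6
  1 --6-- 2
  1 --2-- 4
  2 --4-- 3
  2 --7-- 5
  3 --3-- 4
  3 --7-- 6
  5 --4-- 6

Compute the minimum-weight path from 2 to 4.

Using Dijkstra's algorithm from vertex 2:
Shortest path: 2 -> 3 -> 4
Total weight: 4 + 3 = 7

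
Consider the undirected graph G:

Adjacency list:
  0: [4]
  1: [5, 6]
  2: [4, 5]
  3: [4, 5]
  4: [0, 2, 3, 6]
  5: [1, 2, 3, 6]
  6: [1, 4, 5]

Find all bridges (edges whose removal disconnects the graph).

A bridge is an edge whose removal increases the number of connected components.
Bridges found: (0,4)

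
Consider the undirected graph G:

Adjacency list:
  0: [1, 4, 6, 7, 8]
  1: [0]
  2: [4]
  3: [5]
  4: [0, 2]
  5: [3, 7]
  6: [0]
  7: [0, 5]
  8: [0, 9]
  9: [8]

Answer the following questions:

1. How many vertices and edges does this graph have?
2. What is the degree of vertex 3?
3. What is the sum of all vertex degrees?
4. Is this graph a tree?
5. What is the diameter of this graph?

Count: 10 vertices, 9 edges.
Vertex 3 has neighbors [5], degree = 1.
Handshaking lemma: 2 * 9 = 18.
A graph is a tree iff it is connected and has exactly n-1 edges. This graph is connected (all 10 vertices in one component) and has 10-1 = 9 edges. It is a tree.
Diameter (longest shortest path) = 5.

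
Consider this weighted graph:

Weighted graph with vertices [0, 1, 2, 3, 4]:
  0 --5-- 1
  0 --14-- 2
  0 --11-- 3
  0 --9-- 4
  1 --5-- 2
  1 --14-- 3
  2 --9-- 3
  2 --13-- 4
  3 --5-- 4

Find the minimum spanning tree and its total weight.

Applying Kruskal's algorithm (sort edges by weight, add if no cycle):
  Add (0,1) w=5
  Add (1,2) w=5
  Add (3,4) w=5
  Add (0,4) w=9
  Skip (2,3) w=9 (creates cycle)
  Skip (0,3) w=11 (creates cycle)
  Skip (2,4) w=13 (creates cycle)
  Skip (0,2) w=14 (creates cycle)
  Skip (1,3) w=14 (creates cycle)
MST weight = 24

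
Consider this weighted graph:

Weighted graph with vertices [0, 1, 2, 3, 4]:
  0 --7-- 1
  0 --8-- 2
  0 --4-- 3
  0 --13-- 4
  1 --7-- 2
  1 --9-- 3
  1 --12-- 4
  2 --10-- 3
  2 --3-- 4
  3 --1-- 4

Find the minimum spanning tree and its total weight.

Applying Kruskal's algorithm (sort edges by weight, add if no cycle):
  Add (3,4) w=1
  Add (2,4) w=3
  Add (0,3) w=4
  Add (0,1) w=7
  Skip (1,2) w=7 (creates cycle)
  Skip (0,2) w=8 (creates cycle)
  Skip (1,3) w=9 (creates cycle)
  Skip (2,3) w=10 (creates cycle)
  Skip (1,4) w=12 (creates cycle)
  Skip (0,4) w=13 (creates cycle)
MST weight = 15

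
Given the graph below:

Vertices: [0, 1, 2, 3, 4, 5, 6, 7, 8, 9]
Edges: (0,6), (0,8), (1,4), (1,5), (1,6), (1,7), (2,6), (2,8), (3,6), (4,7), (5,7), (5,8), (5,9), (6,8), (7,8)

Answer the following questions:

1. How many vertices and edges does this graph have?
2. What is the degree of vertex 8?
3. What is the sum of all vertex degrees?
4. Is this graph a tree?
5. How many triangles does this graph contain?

Count: 10 vertices, 15 edges.
Vertex 8 has neighbors [0, 2, 5, 6, 7], degree = 5.
Handshaking lemma: 2 * 15 = 30.
A tree on 10 vertices has 9 edges. This graph has 15 edges (6 extra). Not a tree.
Number of triangles = 5.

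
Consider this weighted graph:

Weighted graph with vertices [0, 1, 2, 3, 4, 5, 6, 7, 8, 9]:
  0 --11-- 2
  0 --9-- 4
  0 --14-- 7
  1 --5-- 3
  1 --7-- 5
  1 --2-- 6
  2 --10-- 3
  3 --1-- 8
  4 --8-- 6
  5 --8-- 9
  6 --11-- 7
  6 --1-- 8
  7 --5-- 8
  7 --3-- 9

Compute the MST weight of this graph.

Applying Kruskal's algorithm (sort edges by weight, add if no cycle):
  Add (3,8) w=1
  Add (6,8) w=1
  Add (1,6) w=2
  Add (7,9) w=3
  Skip (1,3) w=5 (creates cycle)
  Add (7,8) w=5
  Add (1,5) w=7
  Add (4,6) w=8
  Skip (5,9) w=8 (creates cycle)
  Add (0,4) w=9
  Add (2,3) w=10
  Skip (0,2) w=11 (creates cycle)
  Skip (6,7) w=11 (creates cycle)
  Skip (0,7) w=14 (creates cycle)
MST weight = 46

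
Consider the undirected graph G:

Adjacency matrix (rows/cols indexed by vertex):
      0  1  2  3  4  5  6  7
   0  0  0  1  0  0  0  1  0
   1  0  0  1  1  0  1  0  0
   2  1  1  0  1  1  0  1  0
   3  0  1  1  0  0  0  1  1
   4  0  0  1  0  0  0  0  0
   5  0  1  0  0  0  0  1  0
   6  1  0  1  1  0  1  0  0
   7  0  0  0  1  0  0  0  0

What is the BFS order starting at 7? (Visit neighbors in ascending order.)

BFS from vertex 7 (neighbors processed in ascending order):
Visit order: 7, 3, 1, 2, 6, 5, 0, 4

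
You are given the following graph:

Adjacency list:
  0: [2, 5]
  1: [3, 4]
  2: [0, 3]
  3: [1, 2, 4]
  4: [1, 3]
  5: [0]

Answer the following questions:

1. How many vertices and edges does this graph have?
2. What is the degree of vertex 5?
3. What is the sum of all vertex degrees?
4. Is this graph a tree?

Count: 6 vertices, 6 edges.
Vertex 5 has neighbors [0], degree = 1.
Handshaking lemma: 2 * 6 = 12.
A tree on 6 vertices has 5 edges. This graph has 6 edges (1 extra). Not a tree.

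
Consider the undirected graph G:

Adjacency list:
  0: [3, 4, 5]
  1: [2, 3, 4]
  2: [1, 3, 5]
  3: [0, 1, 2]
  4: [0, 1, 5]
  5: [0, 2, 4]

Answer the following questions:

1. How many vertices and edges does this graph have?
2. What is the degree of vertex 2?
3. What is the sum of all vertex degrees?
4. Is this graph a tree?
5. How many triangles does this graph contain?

Count: 6 vertices, 9 edges.
Vertex 2 has neighbors [1, 3, 5], degree = 3.
Handshaking lemma: 2 * 9 = 18.
A tree on 6 vertices has 5 edges. This graph has 9 edges (4 extra). Not a tree.
Number of triangles = 2.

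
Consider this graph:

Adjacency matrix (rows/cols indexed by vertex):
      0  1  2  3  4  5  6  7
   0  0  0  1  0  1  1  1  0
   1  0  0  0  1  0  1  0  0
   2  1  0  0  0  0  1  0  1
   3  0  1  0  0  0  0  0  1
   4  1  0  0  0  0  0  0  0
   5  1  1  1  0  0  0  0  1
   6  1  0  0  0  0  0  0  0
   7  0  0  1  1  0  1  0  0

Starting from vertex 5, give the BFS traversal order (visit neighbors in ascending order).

BFS from vertex 5 (neighbors processed in ascending order):
Visit order: 5, 0, 1, 2, 7, 4, 6, 3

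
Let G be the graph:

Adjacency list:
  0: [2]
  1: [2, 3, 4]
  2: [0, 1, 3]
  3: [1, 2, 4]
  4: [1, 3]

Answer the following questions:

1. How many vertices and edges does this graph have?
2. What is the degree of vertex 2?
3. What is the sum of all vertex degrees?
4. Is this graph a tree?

Count: 5 vertices, 6 edges.
Vertex 2 has neighbors [0, 1, 3], degree = 3.
Handshaking lemma: 2 * 6 = 12.
A tree on 5 vertices has 4 edges. This graph has 6 edges (2 extra). Not a tree.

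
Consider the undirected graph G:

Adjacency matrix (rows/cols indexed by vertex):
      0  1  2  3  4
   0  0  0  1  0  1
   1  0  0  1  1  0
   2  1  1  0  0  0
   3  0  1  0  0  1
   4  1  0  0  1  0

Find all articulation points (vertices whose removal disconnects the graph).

No articulation points. The graph is biconnected.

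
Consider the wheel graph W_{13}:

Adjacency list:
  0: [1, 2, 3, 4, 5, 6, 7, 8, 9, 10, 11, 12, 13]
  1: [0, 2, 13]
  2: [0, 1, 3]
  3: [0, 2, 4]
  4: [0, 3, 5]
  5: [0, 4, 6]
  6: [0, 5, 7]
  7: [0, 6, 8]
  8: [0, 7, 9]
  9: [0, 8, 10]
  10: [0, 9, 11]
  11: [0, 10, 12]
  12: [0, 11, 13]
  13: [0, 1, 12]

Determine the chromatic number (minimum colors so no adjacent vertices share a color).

W_{13} = C_{13} plus a hub adjacent to every cycle vertex.
The outer cycle needs 3 colors (odd cycle); the hub is adjacent to all of them so needs a fresh color.
Chromatic number = 3 + 1 = 4.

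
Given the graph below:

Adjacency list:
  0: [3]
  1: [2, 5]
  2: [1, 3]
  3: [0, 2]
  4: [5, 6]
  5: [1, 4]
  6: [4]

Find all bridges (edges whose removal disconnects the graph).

A bridge is an edge whose removal increases the number of connected components.
Bridges found: (0,3), (1,2), (1,5), (2,3), (4,5), (4,6)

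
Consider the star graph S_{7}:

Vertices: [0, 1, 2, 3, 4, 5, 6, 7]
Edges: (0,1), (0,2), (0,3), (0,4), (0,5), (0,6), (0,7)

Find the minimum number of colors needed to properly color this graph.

S_{7} has one hub adjacent to 7 leaves; leaves are pairwise non-adjacent.
Color the hub 0 and every leaf 1.
Chromatic number = 2.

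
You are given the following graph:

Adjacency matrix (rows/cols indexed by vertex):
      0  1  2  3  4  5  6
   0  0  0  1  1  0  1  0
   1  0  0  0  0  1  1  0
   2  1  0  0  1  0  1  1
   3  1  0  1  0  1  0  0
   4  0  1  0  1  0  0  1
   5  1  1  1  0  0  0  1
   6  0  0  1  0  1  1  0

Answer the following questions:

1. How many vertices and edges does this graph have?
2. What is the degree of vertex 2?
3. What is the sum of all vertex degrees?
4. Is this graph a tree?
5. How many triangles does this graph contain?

Count: 7 vertices, 11 edges.
Vertex 2 has neighbors [0, 3, 5, 6], degree = 4.
Handshaking lemma: 2 * 11 = 22.
A tree on 7 vertices has 6 edges. This graph has 11 edges (5 extra). Not a tree.
Number of triangles = 3.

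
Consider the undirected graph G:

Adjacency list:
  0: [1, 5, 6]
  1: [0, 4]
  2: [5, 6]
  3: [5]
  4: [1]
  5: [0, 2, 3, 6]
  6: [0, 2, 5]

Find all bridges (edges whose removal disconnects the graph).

A bridge is an edge whose removal increases the number of connected components.
Bridges found: (0,1), (1,4), (3,5)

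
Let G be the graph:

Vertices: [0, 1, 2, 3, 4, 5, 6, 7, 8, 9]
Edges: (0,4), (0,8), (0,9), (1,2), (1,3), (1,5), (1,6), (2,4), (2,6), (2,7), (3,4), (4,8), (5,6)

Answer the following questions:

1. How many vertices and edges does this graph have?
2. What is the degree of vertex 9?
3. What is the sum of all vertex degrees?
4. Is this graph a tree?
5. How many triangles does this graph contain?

Count: 10 vertices, 13 edges.
Vertex 9 has neighbors [0], degree = 1.
Handshaking lemma: 2 * 13 = 26.
A tree on 10 vertices has 9 edges. This graph has 13 edges (4 extra). Not a tree.
Number of triangles = 3.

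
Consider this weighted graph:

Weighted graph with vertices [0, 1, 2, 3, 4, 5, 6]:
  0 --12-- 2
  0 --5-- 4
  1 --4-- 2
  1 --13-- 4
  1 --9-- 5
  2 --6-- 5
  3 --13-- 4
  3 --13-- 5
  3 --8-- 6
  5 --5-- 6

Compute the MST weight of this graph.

Applying Kruskal's algorithm (sort edges by weight, add if no cycle):
  Add (1,2) w=4
  Add (0,4) w=5
  Add (5,6) w=5
  Add (2,5) w=6
  Add (3,6) w=8
  Skip (1,5) w=9 (creates cycle)
  Add (0,2) w=12
  Skip (1,4) w=13 (creates cycle)
  Skip (3,5) w=13 (creates cycle)
  Skip (3,4) w=13 (creates cycle)
MST weight = 40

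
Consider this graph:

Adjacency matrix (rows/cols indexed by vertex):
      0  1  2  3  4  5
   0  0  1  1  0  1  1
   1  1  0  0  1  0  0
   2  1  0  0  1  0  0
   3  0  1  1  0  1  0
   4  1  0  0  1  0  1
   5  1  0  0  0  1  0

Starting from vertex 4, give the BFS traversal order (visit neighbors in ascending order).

BFS from vertex 4 (neighbors processed in ascending order):
Visit order: 4, 0, 3, 5, 1, 2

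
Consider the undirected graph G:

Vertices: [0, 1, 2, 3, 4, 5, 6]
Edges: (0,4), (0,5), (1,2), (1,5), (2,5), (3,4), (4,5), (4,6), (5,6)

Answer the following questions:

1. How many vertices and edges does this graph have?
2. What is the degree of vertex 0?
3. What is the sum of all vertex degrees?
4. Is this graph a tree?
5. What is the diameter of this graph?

Count: 7 vertices, 9 edges.
Vertex 0 has neighbors [4, 5], degree = 2.
Handshaking lemma: 2 * 9 = 18.
A tree on 7 vertices has 6 edges. This graph has 9 edges (3 extra). Not a tree.
Diameter (longest shortest path) = 3.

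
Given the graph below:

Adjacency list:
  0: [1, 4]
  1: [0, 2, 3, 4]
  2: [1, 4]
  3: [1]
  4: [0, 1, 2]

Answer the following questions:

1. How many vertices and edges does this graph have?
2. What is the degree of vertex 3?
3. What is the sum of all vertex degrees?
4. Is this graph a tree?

Count: 5 vertices, 6 edges.
Vertex 3 has neighbors [1], degree = 1.
Handshaking lemma: 2 * 6 = 12.
A tree on 5 vertices has 4 edges. This graph has 6 edges (2 extra). Not a tree.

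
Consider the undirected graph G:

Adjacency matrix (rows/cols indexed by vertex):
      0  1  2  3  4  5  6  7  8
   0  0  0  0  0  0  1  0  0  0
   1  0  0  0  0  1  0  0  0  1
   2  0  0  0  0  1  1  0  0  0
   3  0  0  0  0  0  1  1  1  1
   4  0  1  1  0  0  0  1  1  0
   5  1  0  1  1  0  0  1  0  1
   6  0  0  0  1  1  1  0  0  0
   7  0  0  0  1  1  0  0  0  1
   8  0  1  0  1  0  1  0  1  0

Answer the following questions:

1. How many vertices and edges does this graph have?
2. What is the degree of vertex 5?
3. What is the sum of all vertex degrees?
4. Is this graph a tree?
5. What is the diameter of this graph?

Count: 9 vertices, 14 edges.
Vertex 5 has neighbors [0, 2, 3, 6, 8], degree = 5.
Handshaking lemma: 2 * 14 = 28.
A tree on 9 vertices has 8 edges. This graph has 14 edges (6 extra). Not a tree.
Diameter (longest shortest path) = 3.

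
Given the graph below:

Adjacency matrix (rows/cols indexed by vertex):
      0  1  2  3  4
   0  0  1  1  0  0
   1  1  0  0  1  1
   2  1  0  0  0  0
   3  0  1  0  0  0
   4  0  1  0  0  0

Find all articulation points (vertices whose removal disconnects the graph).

An articulation point is a vertex whose removal disconnects the graph.
Articulation points: [0, 1]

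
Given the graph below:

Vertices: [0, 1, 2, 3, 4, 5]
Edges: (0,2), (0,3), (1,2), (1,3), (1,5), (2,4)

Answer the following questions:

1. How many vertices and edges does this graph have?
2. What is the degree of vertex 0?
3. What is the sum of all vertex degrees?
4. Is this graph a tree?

Count: 6 vertices, 6 edges.
Vertex 0 has neighbors [2, 3], degree = 2.
Handshaking lemma: 2 * 6 = 12.
A tree on 6 vertices has 5 edges. This graph has 6 edges (1 extra). Not a tree.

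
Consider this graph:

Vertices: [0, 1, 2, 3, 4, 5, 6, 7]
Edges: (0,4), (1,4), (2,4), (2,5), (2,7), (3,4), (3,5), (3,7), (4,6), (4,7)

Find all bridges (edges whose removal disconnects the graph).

A bridge is an edge whose removal increases the number of connected components.
Bridges found: (0,4), (1,4), (4,6)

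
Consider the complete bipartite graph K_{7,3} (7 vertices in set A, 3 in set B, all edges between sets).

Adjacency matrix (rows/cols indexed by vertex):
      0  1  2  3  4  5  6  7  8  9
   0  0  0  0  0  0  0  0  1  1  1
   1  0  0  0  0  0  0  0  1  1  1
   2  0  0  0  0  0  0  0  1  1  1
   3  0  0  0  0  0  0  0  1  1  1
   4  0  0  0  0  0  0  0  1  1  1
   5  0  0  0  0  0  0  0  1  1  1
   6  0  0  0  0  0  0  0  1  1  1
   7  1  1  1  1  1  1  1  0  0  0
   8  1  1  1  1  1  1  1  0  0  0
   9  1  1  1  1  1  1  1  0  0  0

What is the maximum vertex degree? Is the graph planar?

Set-A vertices have degree 3; set-B vertices have degree 7. Maximum degree = max(7,3) = 7.
K_{7,3} contains K_{3,3} as a subgraph (since both sides have >= 3 vertices); by Kuratowski's theorem it is not planar.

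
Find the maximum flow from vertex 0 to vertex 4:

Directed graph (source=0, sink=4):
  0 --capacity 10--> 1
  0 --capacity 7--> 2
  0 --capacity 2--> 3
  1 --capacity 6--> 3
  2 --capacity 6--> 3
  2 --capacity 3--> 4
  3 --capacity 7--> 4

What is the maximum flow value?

Computing max flow:
  Flow on (0->1): 6/10
  Flow on (0->2): 3/7
  Flow on (0->3): 1/2
  Flow on (1->3): 6/6
  Flow on (2->4): 3/3
  Flow on (3->4): 7/7
Maximum flow = 10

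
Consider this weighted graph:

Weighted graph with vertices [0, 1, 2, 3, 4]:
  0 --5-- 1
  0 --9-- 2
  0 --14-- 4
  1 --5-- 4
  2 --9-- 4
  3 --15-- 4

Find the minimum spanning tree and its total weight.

Applying Kruskal's algorithm (sort edges by weight, add if no cycle):
  Add (0,1) w=5
  Add (1,4) w=5
  Add (0,2) w=9
  Skip (2,4) w=9 (creates cycle)
  Skip (0,4) w=14 (creates cycle)
  Add (3,4) w=15
MST weight = 34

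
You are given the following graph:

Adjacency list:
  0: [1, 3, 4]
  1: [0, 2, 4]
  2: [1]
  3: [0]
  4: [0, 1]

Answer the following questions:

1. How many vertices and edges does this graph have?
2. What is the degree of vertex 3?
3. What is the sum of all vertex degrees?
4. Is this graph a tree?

Count: 5 vertices, 5 edges.
Vertex 3 has neighbors [0], degree = 1.
Handshaking lemma: 2 * 5 = 10.
A tree on 5 vertices has 4 edges. This graph has 5 edges (1 extra). Not a tree.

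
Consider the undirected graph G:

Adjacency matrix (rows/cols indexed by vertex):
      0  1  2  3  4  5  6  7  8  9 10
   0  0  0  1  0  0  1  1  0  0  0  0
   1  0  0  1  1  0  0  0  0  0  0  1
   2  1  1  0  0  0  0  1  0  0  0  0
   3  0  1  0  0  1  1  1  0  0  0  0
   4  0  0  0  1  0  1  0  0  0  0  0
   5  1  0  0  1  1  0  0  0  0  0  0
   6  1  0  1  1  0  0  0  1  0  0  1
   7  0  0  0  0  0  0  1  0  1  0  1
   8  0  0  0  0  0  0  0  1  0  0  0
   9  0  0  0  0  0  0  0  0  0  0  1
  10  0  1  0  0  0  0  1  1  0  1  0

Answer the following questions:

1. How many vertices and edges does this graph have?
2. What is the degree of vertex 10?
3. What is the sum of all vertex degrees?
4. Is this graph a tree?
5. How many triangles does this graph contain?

Count: 11 vertices, 16 edges.
Vertex 10 has neighbors [1, 6, 7, 9], degree = 4.
Handshaking lemma: 2 * 16 = 32.
A tree on 11 vertices has 10 edges. This graph has 16 edges (6 extra). Not a tree.
Number of triangles = 3.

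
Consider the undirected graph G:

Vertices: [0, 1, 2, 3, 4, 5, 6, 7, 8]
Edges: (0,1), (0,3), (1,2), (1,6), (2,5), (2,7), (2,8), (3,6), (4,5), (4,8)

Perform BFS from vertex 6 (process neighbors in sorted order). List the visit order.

BFS from vertex 6 (neighbors processed in ascending order):
Visit order: 6, 1, 3, 0, 2, 5, 7, 8, 4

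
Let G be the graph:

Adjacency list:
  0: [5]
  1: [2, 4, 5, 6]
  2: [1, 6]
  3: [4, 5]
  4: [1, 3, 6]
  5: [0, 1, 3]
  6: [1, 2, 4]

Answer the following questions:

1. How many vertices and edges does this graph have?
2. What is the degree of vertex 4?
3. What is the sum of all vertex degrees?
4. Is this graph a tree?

Count: 7 vertices, 9 edges.
Vertex 4 has neighbors [1, 3, 6], degree = 3.
Handshaking lemma: 2 * 9 = 18.
A tree on 7 vertices has 6 edges. This graph has 9 edges (3 extra). Not a tree.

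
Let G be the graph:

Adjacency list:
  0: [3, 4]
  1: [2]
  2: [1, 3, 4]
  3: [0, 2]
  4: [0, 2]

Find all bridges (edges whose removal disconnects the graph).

A bridge is an edge whose removal increases the number of connected components.
Bridges found: (1,2)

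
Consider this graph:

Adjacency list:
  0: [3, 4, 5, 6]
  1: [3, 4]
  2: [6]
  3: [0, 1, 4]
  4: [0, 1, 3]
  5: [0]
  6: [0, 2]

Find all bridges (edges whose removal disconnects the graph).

A bridge is an edge whose removal increases the number of connected components.
Bridges found: (0,5), (0,6), (2,6)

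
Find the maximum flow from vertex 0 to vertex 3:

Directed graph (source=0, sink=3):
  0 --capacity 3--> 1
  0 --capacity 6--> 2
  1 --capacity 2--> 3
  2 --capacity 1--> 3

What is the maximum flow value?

Computing max flow:
  Flow on (0->1): 2/3
  Flow on (0->2): 1/6
  Flow on (1->3): 2/2
  Flow on (2->3): 1/1
Maximum flow = 3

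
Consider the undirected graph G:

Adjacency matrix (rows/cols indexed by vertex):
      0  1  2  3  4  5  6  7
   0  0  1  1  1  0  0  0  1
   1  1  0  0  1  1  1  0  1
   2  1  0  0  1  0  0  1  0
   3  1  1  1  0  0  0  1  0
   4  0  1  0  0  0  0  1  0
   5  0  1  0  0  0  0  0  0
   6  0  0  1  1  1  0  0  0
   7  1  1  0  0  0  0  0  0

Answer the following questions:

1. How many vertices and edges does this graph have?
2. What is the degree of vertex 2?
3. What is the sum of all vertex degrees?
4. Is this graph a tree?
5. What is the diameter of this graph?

Count: 8 vertices, 12 edges.
Vertex 2 has neighbors [0, 3, 6], degree = 3.
Handshaking lemma: 2 * 12 = 24.
A tree on 8 vertices has 7 edges. This graph has 12 edges (5 extra). Not a tree.
Diameter (longest shortest path) = 3.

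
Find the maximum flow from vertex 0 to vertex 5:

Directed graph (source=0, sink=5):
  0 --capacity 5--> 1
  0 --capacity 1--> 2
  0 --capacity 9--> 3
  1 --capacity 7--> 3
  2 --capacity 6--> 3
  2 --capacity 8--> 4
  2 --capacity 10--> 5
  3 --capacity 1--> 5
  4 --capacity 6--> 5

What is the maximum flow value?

Computing max flow:
  Flow on (0->2): 1/1
  Flow on (0->3): 1/9
  Flow on (2->5): 1/10
  Flow on (3->5): 1/1
Maximum flow = 2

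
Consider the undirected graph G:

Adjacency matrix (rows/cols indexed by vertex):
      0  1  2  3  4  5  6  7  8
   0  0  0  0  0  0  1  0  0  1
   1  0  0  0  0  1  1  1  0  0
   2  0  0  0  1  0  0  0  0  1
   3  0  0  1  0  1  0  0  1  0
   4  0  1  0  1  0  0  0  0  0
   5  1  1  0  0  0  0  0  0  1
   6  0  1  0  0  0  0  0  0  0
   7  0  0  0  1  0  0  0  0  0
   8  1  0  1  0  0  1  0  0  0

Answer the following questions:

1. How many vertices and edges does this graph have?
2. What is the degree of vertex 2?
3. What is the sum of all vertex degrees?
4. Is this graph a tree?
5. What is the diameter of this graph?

Count: 9 vertices, 10 edges.
Vertex 2 has neighbors [3, 8], degree = 2.
Handshaking lemma: 2 * 10 = 20.
A tree on 9 vertices has 8 edges. This graph has 10 edges (2 extra). Not a tree.
Diameter (longest shortest path) = 4.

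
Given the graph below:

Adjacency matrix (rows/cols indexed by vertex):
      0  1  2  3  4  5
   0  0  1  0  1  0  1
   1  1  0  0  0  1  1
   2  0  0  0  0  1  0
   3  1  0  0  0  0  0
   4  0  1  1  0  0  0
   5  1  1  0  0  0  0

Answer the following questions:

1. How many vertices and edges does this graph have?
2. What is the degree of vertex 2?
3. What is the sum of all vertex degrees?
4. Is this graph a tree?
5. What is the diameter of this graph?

Count: 6 vertices, 6 edges.
Vertex 2 has neighbors [4], degree = 1.
Handshaking lemma: 2 * 6 = 12.
A tree on 6 vertices has 5 edges. This graph has 6 edges (1 extra). Not a tree.
Diameter (longest shortest path) = 4.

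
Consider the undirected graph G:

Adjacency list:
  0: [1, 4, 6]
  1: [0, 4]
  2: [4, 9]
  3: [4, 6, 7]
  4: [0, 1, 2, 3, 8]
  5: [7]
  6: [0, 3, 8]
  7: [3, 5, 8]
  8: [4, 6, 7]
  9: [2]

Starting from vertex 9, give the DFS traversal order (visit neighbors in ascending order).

DFS from vertex 9 (neighbors processed in ascending order):
Visit order: 9, 2, 4, 0, 1, 6, 3, 7, 5, 8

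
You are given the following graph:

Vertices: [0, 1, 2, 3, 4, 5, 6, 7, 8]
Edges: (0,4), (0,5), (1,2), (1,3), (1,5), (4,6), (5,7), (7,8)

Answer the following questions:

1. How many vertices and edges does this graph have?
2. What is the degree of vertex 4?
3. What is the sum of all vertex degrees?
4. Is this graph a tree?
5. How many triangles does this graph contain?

Count: 9 vertices, 8 edges.
Vertex 4 has neighbors [0, 6], degree = 2.
Handshaking lemma: 2 * 8 = 16.
A graph is a tree iff it is connected and has exactly n-1 edges. This graph is connected (all 9 vertices in one component) and has 9-1 = 8 edges. It is a tree.
Number of triangles = 0.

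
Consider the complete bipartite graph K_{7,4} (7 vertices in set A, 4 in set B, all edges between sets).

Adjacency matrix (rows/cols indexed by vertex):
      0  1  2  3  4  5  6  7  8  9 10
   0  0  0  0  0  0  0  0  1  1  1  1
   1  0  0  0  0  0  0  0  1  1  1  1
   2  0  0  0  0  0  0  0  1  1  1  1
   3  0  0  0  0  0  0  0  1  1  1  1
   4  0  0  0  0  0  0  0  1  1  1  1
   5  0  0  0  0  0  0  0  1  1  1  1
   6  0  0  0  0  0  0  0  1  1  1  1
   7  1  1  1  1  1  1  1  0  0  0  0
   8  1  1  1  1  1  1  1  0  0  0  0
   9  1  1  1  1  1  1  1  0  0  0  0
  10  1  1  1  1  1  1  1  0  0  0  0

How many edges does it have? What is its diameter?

K_{7,4} has 7 * 4 = 28 edges.
Any vertex reaches any opposite-side vertex in 1 step; same-side vertices reach in 2 steps via any opposite-side vertex.
Diameter = 2.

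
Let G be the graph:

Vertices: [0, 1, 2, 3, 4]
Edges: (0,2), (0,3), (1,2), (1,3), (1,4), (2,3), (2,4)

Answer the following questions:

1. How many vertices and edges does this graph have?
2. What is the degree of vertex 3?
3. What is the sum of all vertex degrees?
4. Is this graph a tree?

Count: 5 vertices, 7 edges.
Vertex 3 has neighbors [0, 1, 2], degree = 3.
Handshaking lemma: 2 * 7 = 14.
A tree on 5 vertices has 4 edges. This graph has 7 edges (3 extra). Not a tree.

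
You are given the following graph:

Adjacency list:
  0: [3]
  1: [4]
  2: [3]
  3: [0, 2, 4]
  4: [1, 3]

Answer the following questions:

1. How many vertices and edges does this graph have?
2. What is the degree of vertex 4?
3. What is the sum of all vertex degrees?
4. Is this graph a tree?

Count: 5 vertices, 4 edges.
Vertex 4 has neighbors [1, 3], degree = 2.
Handshaking lemma: 2 * 4 = 8.
A graph is a tree iff it is connected and has exactly n-1 edges. This graph is connected (all 5 vertices in one component) and has 5-1 = 4 edges. It is a tree.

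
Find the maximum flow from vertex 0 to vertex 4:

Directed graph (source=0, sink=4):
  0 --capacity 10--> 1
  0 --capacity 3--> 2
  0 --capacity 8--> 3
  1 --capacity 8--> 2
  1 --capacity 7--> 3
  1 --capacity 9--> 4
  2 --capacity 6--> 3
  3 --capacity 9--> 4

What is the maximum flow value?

Computing max flow:
  Flow on (0->1): 9/10
  Flow on (0->2): 1/3
  Flow on (0->3): 8/8
  Flow on (1->4): 9/9
  Flow on (2->3): 1/6
  Flow on (3->4): 9/9
Maximum flow = 18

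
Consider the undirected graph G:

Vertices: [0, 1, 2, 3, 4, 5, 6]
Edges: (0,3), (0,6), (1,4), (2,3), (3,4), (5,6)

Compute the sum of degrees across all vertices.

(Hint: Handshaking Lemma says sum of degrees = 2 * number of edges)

Count edges: 6 edges.
By Handshaking Lemma: sum of degrees = 2 * 6 = 12.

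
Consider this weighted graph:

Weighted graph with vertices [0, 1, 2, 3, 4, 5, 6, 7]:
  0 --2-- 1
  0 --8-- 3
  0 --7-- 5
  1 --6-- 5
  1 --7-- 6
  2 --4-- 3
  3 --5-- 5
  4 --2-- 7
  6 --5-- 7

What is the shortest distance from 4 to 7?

Using Dijkstra's algorithm from vertex 4:
Shortest path: 4 -> 7
Total weight: 2 = 2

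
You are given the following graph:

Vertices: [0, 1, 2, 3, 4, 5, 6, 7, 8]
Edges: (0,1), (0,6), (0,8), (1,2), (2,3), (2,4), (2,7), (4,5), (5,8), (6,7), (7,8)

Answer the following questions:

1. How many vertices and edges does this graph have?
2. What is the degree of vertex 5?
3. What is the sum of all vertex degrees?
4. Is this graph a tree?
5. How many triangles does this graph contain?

Count: 9 vertices, 11 edges.
Vertex 5 has neighbors [4, 8], degree = 2.
Handshaking lemma: 2 * 11 = 22.
A tree on 9 vertices has 8 edges. This graph has 11 edges (3 extra). Not a tree.
Number of triangles = 0.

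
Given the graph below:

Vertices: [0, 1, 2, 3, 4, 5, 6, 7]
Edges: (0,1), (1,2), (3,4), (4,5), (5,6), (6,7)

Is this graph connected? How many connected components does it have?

Checking connectivity: the graph has 2 connected component(s).
Components: [[0, 1, 2], [3, 4, 5, 6, 7]]. The graph is NOT connected.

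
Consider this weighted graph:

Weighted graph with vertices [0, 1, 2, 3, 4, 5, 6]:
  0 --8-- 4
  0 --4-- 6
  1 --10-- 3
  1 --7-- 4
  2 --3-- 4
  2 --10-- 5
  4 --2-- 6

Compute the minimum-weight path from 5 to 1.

Using Dijkstra's algorithm from vertex 5:
Shortest path: 5 -> 2 -> 4 -> 1
Total weight: 10 + 3 + 7 = 20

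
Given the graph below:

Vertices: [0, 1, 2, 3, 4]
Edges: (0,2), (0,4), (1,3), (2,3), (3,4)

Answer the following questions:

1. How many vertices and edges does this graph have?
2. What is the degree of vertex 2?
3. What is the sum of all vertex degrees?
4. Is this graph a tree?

Count: 5 vertices, 5 edges.
Vertex 2 has neighbors [0, 3], degree = 2.
Handshaking lemma: 2 * 5 = 10.
A tree on 5 vertices has 4 edges. This graph has 5 edges (1 extra). Not a tree.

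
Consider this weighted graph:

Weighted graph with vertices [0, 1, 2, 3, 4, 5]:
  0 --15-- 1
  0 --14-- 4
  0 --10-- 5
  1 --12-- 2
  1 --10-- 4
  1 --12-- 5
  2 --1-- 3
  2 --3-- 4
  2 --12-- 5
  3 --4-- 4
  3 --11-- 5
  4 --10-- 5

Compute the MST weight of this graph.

Applying Kruskal's algorithm (sort edges by weight, add if no cycle):
  Add (2,3) w=1
  Add (2,4) w=3
  Skip (3,4) w=4 (creates cycle)
  Add (0,5) w=10
  Add (1,4) w=10
  Add (4,5) w=10
  Skip (3,5) w=11 (creates cycle)
  Skip (1,2) w=12 (creates cycle)
  Skip (1,5) w=12 (creates cycle)
  Skip (2,5) w=12 (creates cycle)
  Skip (0,4) w=14 (creates cycle)
  Skip (0,1) w=15 (creates cycle)
MST weight = 34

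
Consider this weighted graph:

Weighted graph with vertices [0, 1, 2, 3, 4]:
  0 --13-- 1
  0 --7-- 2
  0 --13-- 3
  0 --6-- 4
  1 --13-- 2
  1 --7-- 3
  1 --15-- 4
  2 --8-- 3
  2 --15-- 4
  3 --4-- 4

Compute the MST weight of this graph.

Applying Kruskal's algorithm (sort edges by weight, add if no cycle):
  Add (3,4) w=4
  Add (0,4) w=6
  Add (0,2) w=7
  Add (1,3) w=7
  Skip (2,3) w=8 (creates cycle)
  Skip (0,1) w=13 (creates cycle)
  Skip (0,3) w=13 (creates cycle)
  Skip (1,2) w=13 (creates cycle)
  Skip (1,4) w=15 (creates cycle)
  Skip (2,4) w=15 (creates cycle)
MST weight = 24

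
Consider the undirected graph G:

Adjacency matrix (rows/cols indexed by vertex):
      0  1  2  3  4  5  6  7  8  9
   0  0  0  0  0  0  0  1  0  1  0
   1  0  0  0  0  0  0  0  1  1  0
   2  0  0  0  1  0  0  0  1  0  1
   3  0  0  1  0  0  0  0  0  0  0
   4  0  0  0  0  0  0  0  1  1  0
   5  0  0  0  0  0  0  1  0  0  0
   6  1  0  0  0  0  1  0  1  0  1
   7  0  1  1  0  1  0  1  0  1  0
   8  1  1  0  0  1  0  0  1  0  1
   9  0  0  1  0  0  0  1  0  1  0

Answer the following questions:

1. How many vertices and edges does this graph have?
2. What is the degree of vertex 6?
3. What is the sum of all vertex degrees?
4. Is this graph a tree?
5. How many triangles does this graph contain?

Count: 10 vertices, 14 edges.
Vertex 6 has neighbors [0, 5, 7, 9], degree = 4.
Handshaking lemma: 2 * 14 = 28.
A tree on 10 vertices has 9 edges. This graph has 14 edges (5 extra). Not a tree.
Number of triangles = 2.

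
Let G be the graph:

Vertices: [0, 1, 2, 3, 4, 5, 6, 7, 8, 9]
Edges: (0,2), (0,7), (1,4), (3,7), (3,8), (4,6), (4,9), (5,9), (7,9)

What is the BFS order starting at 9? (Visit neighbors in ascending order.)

BFS from vertex 9 (neighbors processed in ascending order):
Visit order: 9, 4, 5, 7, 1, 6, 0, 3, 2, 8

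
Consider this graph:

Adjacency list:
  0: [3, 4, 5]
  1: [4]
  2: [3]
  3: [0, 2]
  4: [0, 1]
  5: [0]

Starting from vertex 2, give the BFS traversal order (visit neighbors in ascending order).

BFS from vertex 2 (neighbors processed in ascending order):
Visit order: 2, 3, 0, 4, 5, 1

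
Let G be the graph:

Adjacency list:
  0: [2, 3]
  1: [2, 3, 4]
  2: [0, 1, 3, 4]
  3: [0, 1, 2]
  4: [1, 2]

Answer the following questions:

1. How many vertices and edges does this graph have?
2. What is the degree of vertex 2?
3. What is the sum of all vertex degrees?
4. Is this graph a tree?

Count: 5 vertices, 7 edges.
Vertex 2 has neighbors [0, 1, 3, 4], degree = 4.
Handshaking lemma: 2 * 7 = 14.
A tree on 5 vertices has 4 edges. This graph has 7 edges (3 extra). Not a tree.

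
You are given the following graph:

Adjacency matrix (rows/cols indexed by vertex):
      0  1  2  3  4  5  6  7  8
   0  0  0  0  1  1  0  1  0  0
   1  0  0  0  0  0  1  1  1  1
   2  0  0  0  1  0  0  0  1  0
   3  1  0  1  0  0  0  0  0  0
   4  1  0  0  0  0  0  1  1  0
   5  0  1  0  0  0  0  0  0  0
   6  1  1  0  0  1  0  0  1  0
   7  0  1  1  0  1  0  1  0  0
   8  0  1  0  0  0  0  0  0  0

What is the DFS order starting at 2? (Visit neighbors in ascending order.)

DFS from vertex 2 (neighbors processed in ascending order):
Visit order: 2, 3, 0, 4, 6, 1, 5, 7, 8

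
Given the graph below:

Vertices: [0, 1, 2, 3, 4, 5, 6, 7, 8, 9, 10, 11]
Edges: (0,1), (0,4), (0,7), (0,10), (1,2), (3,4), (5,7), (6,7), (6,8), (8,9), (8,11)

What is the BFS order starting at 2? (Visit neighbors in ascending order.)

BFS from vertex 2 (neighbors processed in ascending order):
Visit order: 2, 1, 0, 4, 7, 10, 3, 5, 6, 8, 9, 11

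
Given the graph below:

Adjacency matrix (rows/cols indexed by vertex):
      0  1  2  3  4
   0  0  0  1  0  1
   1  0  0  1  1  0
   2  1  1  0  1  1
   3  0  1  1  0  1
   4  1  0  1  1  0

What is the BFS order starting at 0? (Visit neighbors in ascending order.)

BFS from vertex 0 (neighbors processed in ascending order):
Visit order: 0, 2, 4, 1, 3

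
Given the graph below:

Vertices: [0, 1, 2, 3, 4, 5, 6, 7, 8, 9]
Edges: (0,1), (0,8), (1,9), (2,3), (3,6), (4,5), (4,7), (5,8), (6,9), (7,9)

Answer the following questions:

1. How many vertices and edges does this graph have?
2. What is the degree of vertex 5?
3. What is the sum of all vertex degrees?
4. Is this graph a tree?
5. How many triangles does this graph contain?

Count: 10 vertices, 10 edges.
Vertex 5 has neighbors [4, 8], degree = 2.
Handshaking lemma: 2 * 10 = 20.
A tree on 10 vertices has 9 edges. This graph has 10 edges (1 extra). Not a tree.
Number of triangles = 0.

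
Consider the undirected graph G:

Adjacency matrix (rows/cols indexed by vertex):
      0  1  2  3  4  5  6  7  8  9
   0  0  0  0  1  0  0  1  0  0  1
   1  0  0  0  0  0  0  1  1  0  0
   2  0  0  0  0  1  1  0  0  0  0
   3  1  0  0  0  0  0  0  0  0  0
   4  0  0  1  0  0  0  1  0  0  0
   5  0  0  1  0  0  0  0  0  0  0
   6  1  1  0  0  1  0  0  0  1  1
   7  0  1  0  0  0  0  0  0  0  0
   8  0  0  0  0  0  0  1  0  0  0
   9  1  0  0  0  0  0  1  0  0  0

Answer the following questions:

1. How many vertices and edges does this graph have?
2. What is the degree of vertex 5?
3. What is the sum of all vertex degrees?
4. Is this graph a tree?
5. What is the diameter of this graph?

Count: 10 vertices, 10 edges.
Vertex 5 has neighbors [2], degree = 1.
Handshaking lemma: 2 * 10 = 20.
A tree on 10 vertices has 9 edges. This graph has 10 edges (1 extra). Not a tree.
Diameter (longest shortest path) = 5.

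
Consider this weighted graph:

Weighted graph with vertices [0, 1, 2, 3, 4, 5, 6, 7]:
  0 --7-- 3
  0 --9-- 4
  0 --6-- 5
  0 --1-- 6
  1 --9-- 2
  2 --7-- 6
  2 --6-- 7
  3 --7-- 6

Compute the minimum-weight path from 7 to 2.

Using Dijkstra's algorithm from vertex 7:
Shortest path: 7 -> 2
Total weight: 6 = 6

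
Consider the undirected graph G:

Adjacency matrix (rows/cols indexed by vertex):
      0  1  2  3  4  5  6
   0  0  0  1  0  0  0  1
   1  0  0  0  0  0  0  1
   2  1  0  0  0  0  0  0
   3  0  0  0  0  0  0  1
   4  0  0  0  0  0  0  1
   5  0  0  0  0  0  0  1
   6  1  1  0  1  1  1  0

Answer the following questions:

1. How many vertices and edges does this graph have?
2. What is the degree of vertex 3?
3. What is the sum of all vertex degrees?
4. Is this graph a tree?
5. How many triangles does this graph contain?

Count: 7 vertices, 6 edges.
Vertex 3 has neighbors [6], degree = 1.
Handshaking lemma: 2 * 6 = 12.
A graph is a tree iff it is connected and has exactly n-1 edges. This graph is connected (all 7 vertices in one component) and has 7-1 = 6 edges. It is a tree.
Number of triangles = 0.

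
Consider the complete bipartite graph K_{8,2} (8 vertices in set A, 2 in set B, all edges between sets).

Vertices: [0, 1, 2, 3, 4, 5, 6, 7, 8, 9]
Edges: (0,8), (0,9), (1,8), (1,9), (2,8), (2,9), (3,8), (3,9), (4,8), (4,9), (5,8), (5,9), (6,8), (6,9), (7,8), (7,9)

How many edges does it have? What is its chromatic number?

K_{8,2} has 8 * 2 = 16 edges.
Bipartite graphs have chromatic number 2 (color each partition differently).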